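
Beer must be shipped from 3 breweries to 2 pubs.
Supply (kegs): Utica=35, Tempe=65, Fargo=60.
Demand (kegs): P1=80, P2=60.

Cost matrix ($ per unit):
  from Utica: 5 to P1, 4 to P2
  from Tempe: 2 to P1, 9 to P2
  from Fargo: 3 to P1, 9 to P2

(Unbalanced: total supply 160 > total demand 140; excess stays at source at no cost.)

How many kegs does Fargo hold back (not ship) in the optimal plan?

20

Minimum-cost shipments:
  Utica to P2: 35 kegs
  Tempe to P1: 65 kegs
  Fargo to P1: 15 kegs
  Fargo to P2: 25 kegs
Total cost = $540.
Fargo ships 40 of its 60, leaving 20.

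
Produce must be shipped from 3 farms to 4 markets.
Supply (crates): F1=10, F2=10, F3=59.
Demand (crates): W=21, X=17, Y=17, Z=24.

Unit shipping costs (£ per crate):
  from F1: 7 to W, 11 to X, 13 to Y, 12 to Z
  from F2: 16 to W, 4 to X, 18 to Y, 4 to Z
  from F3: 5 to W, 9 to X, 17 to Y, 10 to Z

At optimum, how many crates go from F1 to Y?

Optimal shipments:
  F1–Y: 10 crates
  F2–Z: 10 crates
  F3–W: 21 crates
  F3–X: 17 crates
  F3–Y: 7 crates
  F3–Z: 14 crates
Total cost = £687.
So F1→Y carries 10 crates.

10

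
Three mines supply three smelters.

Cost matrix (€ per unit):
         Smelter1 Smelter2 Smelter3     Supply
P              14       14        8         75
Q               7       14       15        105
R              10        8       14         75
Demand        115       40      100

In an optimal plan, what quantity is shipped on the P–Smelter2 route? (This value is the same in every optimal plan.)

Solving gives:
  P→Smelter3: 75 × €8 = €600
  Q→Smelter1: 105 × €7 = €735
  R→Smelter1: 10 × €10 = €100
  R→Smelter2: 40 × €8 = €320
  R→Smelter3: 25 × €14 = €350
Total cost = €2105.
The route P→Smelter2 is not used.

0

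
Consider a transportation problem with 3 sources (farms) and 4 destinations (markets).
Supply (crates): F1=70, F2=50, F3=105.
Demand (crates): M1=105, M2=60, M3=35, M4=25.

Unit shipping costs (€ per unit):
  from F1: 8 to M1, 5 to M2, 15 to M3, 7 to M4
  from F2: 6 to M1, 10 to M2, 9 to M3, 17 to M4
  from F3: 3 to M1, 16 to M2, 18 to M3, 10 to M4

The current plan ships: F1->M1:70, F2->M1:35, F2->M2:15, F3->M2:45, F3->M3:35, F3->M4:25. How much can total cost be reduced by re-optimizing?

Current plan cost = 70·8 + 35·6 + 15·10 + 45·16 + 35·18 + 25·10 = €2520.
Optimal plan:
  F1–M2: 45 × €5 = €225
  F1–M4: 25 × €7 = €175
  F2–M2: 15 × €10 = €150
  F2–M3: 35 × €9 = €315
  F3–M1: 105 × €3 = €315
Optimal cost = €1180.
Saving = 2520 − 1180 = €1340.

1340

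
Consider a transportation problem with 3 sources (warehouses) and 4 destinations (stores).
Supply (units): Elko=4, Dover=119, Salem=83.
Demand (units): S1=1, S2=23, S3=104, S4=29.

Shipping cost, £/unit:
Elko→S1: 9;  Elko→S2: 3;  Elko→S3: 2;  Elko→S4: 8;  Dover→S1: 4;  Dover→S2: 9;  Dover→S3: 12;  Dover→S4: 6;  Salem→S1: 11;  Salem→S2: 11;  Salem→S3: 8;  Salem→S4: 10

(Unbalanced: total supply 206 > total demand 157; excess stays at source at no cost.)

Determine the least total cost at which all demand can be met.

A cheapest plan:
  Elko–S3: 4 × £2 = £8
  Dover–S1: 1 × £4 = £4
  Dover–S2: 23 × £9 = £207
  Dover–S3: 17 × £12 = £204
  Dover–S4: 29 × £6 = £174
  Salem–S3: 83 × £8 = £664
Total = 8 + 4 + 207 + 204 + 174 + 664 = £1261.

1261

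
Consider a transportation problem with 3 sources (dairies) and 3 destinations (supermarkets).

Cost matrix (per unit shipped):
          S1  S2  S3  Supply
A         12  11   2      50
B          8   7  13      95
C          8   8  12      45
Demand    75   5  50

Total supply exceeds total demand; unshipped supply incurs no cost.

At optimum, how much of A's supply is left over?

An optimal plan:
  A->S3: 50 crates
  B->S1: 75 crates
  B->S2: 5 crates
Total cost = 735.
A ships 50 of its 50, leaving 0.

0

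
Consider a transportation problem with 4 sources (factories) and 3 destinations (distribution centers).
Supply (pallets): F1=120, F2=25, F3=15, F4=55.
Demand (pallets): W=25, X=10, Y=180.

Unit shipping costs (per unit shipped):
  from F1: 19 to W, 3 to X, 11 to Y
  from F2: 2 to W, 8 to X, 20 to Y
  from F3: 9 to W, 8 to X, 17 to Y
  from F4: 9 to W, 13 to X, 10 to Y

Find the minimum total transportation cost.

Optimal allocation:
  F1 to Y: 120 pallets
  F2 to W: 25 pallets
  F3 to X: 10 pallets
  F3 to Y: 5 pallets
  F4 to Y: 55 pallets
Total cost = 2085.

2085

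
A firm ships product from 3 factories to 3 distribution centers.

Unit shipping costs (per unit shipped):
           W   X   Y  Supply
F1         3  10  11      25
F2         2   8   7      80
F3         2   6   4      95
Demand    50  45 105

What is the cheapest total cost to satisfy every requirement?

One minimum-cost allocation:
  F1–W: 25 pallets
  F2–W: 25 pallets
  F2–X: 45 pallets
  F2–Y: 10 pallets
  F3–Y: 95 pallets
Total cost = 935.

935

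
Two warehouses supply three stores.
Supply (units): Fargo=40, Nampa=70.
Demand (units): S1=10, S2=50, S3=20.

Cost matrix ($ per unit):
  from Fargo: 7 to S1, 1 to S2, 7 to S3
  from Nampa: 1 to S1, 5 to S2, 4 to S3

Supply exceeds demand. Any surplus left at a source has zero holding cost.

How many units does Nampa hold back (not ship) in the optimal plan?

Minimum-cost shipments:
  Fargo→S2: 40 × $1 = $40
  Nampa→S1: 10 × $1 = $10
  Nampa→S2: 10 × $5 = $50
  Nampa→S3: 20 × $4 = $80
Total cost = $180.
Nampa ships 40 of its 70, leaving 30.

30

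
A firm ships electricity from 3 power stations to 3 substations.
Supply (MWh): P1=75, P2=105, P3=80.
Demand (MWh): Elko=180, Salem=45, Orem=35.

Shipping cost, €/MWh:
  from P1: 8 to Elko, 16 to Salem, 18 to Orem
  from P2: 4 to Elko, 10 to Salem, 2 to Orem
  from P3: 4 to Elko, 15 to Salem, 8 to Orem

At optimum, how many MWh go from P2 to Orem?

35

Solving gives:
  P1→Elko: 75 × €8 = €600
  P2→Elko: 25 × €4 = €100
  P2→Salem: 45 × €10 = €450
  P2→Orem: 35 × €2 = €70
  P3→Elko: 80 × €4 = €320
Total cost = €1540.
So P2→Orem carries 35 MWh.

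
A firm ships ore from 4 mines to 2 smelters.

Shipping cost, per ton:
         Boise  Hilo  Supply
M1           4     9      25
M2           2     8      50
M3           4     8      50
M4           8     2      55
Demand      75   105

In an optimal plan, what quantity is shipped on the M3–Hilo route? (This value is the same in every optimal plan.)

50

The minimum-cost plan:
  M1 to Boise: 25 tons
  M2 to Boise: 50 tons
  M3 to Hilo: 50 tons
  M4 to Hilo: 55 tons
Total cost = 710.
So M3→Hilo carries 50 tons.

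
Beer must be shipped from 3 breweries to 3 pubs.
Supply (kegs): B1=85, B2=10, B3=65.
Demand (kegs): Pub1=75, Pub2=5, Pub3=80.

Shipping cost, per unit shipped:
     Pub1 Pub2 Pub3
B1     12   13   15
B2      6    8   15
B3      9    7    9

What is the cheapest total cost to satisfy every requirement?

1715

One minimum-cost allocation:
  B1→Pub1: 65 × 12 = 780
  B1→Pub3: 20 × 15 = 300
  B2→Pub1: 10 × 6 = 60
  B3→Pub2: 5 × 7 = 35
  B3→Pub3: 60 × 9 = 540
Total = 780 + 300 + 60 + 35 + 540 = 1715.
(Supply check: B1 ships 85; B2 ships 10; B3 ships 65.)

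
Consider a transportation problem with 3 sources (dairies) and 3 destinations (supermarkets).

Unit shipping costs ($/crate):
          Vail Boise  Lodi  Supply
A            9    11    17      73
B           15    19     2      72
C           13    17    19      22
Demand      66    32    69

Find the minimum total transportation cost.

Optimal allocation:
  A->Vail: 41 × $9 = $369
  A->Boise: 32 × $11 = $352
  B->Vail: 3 × $15 = $45
  B->Lodi: 69 × $2 = $138
  C->Vail: 22 × $13 = $286
Total = 369 + 352 + 45 + 138 + 286 = $1190.

1190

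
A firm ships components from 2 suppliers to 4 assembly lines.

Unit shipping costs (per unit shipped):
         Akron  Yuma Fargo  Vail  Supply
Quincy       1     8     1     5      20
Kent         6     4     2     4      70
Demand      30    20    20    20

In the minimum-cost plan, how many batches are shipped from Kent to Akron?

Optimal shipments:
  Quincy->Akron: 20 × 1 = 20
  Kent->Akron: 10 × 6 = 60
  Kent->Yuma: 20 × 4 = 80
  Kent->Fargo: 20 × 2 = 40
  Kent->Vail: 20 × 4 = 80
Total cost = 280.
So Kent→Akron carries 10 batches.

10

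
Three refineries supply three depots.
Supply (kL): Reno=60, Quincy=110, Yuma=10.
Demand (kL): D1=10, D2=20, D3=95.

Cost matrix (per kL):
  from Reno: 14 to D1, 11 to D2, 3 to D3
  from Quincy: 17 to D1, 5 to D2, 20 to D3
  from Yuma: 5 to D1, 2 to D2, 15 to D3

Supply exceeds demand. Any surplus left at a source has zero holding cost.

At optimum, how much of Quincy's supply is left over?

An optimal plan:
  Reno to D3: 60 kL
  Quincy to D2: 20 kL
  Quincy to D3: 35 kL
  Yuma to D1: 10 kL
Total cost = 1030.
Quincy ships 55 of its 110, leaving 55.

55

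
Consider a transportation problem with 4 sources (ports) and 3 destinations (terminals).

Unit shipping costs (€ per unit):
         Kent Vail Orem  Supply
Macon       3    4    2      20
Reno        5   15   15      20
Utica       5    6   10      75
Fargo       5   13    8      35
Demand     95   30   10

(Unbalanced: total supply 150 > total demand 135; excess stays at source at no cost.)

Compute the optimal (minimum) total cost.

655

Optimal allocation:
  Macon->Vail: 10 × €4 = €40
  Macon->Orem: 10 × €2 = €20
  Reno->Kent: 20 × €5 = €100
  Utica->Kent: 55 × €5 = €275
  Utica->Vail: 20 × €6 = €120
  Fargo->Kent: 20 × €5 = €100
Total = 40 + 20 + 100 + 275 + 120 + 100 = €655.
(Supply check: Macon ships 20; Reno ships 20; Utica ships 75; Fargo ships 20.)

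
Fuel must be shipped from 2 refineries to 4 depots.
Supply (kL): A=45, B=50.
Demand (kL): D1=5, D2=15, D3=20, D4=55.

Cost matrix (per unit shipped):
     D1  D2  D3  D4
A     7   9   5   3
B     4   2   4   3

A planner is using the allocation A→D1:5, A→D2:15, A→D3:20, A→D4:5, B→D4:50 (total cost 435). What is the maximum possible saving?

Current plan cost = 5·7 + 15·9 + 20·5 + 5·3 + 50·3 = 435.
Optimal plan:
  A–D4: 45 × 3 = 135
  B–D1: 5 × 4 = 20
  B–D2: 15 × 2 = 30
  B–D3: 20 × 4 = 80
  B–D4: 10 × 3 = 30
Optimal cost = 295.
Saving = 435 − 295 = 140.

140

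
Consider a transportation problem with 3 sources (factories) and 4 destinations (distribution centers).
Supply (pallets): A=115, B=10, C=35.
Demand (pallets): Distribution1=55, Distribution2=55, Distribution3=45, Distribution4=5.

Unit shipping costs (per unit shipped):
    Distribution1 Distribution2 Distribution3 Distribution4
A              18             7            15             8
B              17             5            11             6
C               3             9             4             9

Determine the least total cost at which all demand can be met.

Optimal allocation:
  A to Distribution1: 20 × 18 = 360
  A to Distribution2: 55 × 7 = 385
  A to Distribution3: 35 × 15 = 525
  A to Distribution4: 5 × 8 = 40
  B to Distribution3: 10 × 11 = 110
  C to Distribution1: 35 × 3 = 105
Total = 360 + 385 + 525 + 40 + 110 + 105 = 1525.

1525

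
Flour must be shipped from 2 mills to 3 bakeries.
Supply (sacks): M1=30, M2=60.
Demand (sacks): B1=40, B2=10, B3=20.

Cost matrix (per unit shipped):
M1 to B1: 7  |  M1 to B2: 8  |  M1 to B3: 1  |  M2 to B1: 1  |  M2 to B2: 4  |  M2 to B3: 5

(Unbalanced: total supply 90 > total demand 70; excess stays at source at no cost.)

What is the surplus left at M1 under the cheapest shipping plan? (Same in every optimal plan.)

10

An optimal plan:
  M1→B3: 20 × 1 = 20
  M2→B1: 40 × 1 = 40
  M2→B2: 10 × 4 = 40
Total cost = 100.
M1 ships 20 of its 30, leaving 10.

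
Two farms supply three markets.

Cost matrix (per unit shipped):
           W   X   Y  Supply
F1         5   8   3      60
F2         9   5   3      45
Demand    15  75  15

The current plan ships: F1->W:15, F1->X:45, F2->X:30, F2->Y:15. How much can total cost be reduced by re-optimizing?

45

Current plan cost = 15·5 + 45·8 + 30·5 + 15·3 = 630.
Optimal plan:
  F1 to W: 15 crates
  F1 to X: 30 crates
  F1 to Y: 15 crates
  F2 to X: 45 crates
Optimal cost = 585.
Saving = 630 − 585 = 45.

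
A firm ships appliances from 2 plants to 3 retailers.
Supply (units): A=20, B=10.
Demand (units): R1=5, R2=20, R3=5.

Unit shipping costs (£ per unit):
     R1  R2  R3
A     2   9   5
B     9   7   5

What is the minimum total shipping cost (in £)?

One minimum-cost allocation:
  A→R1: 5 units
  A→R2: 10 units
  A→R3: 5 units
  B→R2: 10 units
Total cost = £195.

195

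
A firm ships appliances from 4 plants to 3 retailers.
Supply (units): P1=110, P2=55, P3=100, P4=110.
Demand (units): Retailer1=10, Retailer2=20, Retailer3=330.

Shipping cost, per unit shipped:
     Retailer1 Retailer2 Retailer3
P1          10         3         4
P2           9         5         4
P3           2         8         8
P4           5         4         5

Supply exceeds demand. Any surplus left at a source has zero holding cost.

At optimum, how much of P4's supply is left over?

Minimum-cost shipments:
  P1->Retailer2: 20 × 3 = 60
  P1->Retailer3: 90 × 4 = 360
  P2->Retailer3: 55 × 4 = 220
  P3->Retailer1: 10 × 2 = 20
  P3->Retailer3: 75 × 8 = 600
  P4->Retailer3: 110 × 5 = 550
Total cost = 1810.
P4 ships 110 of its 110, leaving 0.

0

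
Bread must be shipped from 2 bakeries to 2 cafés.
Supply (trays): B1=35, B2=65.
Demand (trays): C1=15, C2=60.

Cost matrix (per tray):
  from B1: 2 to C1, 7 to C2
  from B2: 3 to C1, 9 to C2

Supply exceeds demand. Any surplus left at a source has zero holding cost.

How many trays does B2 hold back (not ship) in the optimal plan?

Minimum-cost shipments:
  B1→C2: 35 × 7 = 245
  B2→C1: 15 × 3 = 45
  B2→C2: 25 × 9 = 225
Total cost = 515.
B2 ships 40 of its 65, leaving 25.

25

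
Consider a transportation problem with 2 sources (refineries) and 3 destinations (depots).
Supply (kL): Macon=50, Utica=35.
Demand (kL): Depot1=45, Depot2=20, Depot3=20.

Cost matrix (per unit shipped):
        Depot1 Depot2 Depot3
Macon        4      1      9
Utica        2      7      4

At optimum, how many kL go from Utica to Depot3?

20

Optimal shipments:
  Macon→Depot1: 30 × 4 = 120
  Macon→Depot2: 20 × 1 = 20
  Utica→Depot1: 15 × 2 = 30
  Utica→Depot3: 20 × 4 = 80
Total cost = 250.
So Utica→Depot3 carries 20 kL.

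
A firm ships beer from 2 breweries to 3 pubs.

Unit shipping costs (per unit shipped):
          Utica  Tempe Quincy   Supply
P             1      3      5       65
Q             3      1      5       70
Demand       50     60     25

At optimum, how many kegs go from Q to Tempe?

Optimal shipments:
  P->Utica: 50 × 1 = 50
  P->Quincy: 15 × 5 = 75
  Q->Tempe: 60 × 1 = 60
  Q->Quincy: 10 × 5 = 50
Total cost = 235.
So Q→Tempe carries 60 kegs.

60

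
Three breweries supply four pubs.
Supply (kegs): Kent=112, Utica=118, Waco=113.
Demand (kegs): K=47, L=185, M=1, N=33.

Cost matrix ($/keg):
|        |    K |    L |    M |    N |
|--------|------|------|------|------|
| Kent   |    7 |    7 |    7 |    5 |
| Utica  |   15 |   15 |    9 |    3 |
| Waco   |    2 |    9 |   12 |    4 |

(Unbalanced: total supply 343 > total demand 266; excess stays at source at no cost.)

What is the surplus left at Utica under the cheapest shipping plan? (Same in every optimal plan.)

An optimal plan:
  Kent→L: 112 × $7 = $784
  Utica→L: 7 × $15 = $105
  Utica→M: 1 × $9 = $9
  Utica→N: 33 × $3 = $99
  Waco→K: 47 × $2 = $94
  Waco→L: 66 × $9 = $594
Total cost = $1685.
Utica ships 41 of its 118, leaving 77.

77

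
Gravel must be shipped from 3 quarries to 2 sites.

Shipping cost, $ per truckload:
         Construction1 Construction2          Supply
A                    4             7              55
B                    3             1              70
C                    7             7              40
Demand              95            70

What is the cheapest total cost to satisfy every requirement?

One minimum-cost allocation:
  A->Construction1: 55 × $4 = $220
  B->Construction2: 70 × $1 = $70
  C->Construction1: 40 × $7 = $280
Total = 220 + 70 + 280 = $570.

570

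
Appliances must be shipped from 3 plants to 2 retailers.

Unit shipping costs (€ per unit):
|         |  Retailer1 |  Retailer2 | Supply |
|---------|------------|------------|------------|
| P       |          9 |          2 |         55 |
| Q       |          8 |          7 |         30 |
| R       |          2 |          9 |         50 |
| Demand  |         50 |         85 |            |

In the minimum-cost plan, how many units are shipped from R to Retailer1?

50

Optimal shipments:
  P–Retailer2: 55 × €2 = €110
  Q–Retailer2: 30 × €7 = €210
  R–Retailer1: 50 × €2 = €100
Total cost = €420.
So R→Retailer1 carries 50 units.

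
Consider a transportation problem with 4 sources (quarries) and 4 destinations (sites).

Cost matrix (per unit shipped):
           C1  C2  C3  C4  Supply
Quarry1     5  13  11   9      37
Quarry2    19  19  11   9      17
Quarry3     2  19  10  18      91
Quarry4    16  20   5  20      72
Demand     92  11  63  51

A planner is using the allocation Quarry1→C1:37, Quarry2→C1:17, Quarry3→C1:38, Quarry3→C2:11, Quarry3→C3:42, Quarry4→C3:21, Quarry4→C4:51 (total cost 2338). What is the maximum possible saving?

1171

Current plan cost = 37·5 + 17·19 + 38·2 + 11·19 + 42·10 + 21·5 + 51·20 = 2338.
Optimal plan:
  Quarry1->C1: 1 × 5 = 5
  Quarry1->C2: 2 × 13 = 26
  Quarry1->C4: 34 × 9 = 306
  Quarry2->C4: 17 × 9 = 153
  Quarry3->C1: 91 × 2 = 182
  Quarry4->C2: 9 × 20 = 180
  Quarry4->C3: 63 × 5 = 315
Optimal cost = 1167.
Saving = 2338 − 1167 = 1171.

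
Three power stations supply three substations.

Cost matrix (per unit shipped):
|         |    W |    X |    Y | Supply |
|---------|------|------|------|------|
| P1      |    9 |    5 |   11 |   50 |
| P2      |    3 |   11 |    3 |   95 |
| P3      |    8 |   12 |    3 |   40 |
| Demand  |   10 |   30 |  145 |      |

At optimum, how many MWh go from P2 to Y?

The minimum-cost plan:
  P1–W: 10 × 9 = 90
  P1–X: 30 × 5 = 150
  P1–Y: 10 × 11 = 110
  P2–Y: 95 × 3 = 285
  P3–Y: 40 × 3 = 120
Total cost = 755.
So P2→Y carries 95 MWh.

95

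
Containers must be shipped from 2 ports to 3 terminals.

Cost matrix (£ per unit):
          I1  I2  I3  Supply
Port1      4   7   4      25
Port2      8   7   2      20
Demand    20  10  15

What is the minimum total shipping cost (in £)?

Optimal allocation:
  Port1 to I1: 20 × £4 = £80
  Port1 to I2: 5 × £7 = £35
  Port2 to I2: 5 × £7 = £35
  Port2 to I3: 15 × £2 = £30
Total = 80 + 35 + 35 + 30 = £180.
(Supply check: Port1 ships 25; Port2 ships 20.)

180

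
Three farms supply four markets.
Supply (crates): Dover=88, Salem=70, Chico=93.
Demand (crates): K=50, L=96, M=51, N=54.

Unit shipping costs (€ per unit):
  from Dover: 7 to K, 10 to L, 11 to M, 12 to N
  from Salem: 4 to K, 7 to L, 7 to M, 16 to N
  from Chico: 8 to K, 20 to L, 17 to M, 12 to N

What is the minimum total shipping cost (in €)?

2297

A cheapest plan:
  Dover→L: 88 × €10 = €880
  Salem→K: 11 × €4 = €44
  Salem→L: 8 × €7 = €56
  Salem→M: 51 × €7 = €357
  Chico→K: 39 × €8 = €312
  Chico→N: 54 × €12 = €648
Total = 880 + 44 + 56 + 357 + 312 + 648 = €2297.
(Supply check: Dover ships 88; Salem ships 70; Chico ships 93.)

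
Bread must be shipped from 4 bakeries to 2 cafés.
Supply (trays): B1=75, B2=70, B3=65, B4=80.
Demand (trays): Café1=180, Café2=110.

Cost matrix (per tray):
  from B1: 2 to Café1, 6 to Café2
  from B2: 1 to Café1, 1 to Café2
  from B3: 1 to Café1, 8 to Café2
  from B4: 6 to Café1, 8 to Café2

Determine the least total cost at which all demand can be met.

A cheapest plan:
  B1–Café1: 75 × 2 = 150
  B2–Café2: 70 × 1 = 70
  B3–Café1: 65 × 1 = 65
  B4–Café1: 40 × 6 = 240
  B4–Café2: 40 × 8 = 320
Total = 150 + 70 + 65 + 240 + 320 = 845.

845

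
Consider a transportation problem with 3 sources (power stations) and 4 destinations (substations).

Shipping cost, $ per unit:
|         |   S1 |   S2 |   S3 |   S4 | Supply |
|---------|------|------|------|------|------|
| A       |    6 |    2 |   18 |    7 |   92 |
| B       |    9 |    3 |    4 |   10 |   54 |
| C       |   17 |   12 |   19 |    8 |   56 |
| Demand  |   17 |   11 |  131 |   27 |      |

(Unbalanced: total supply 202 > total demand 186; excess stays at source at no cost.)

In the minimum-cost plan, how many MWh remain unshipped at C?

An optimal plan:
  A–S1: 17 × $6 = $102
  A–S2: 11 × $2 = $22
  A–S3: 64 × $18 = $1152
  B–S3: 54 × $4 = $216
  C–S3: 13 × $19 = $247
  C–S4: 27 × $8 = $216
Total cost = $1955.
C ships 40 of its 56, leaving 16.

16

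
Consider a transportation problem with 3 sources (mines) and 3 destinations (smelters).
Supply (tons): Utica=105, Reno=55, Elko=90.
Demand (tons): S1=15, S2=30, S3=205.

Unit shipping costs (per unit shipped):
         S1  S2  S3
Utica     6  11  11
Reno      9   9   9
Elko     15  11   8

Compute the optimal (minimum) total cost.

One minimum-cost allocation:
  Utica–S1: 15 × 6 = 90
  Utica–S3: 90 × 11 = 990
  Reno–S2: 30 × 9 = 270
  Reno–S3: 25 × 9 = 225
  Elko–S3: 90 × 8 = 720
Total = 90 + 990 + 270 + 225 + 720 = 2295.

2295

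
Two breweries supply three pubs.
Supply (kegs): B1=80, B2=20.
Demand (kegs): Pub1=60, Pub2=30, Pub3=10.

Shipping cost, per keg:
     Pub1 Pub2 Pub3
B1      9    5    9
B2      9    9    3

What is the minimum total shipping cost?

720

One minimum-cost allocation:
  B1–Pub1: 50 × 9 = 450
  B1–Pub2: 30 × 5 = 150
  B2–Pub1: 10 × 9 = 90
  B2–Pub3: 10 × 3 = 30
Total = 450 + 150 + 90 + 30 = 720.
(Supply check: B1 ships 80; B2 ships 20.)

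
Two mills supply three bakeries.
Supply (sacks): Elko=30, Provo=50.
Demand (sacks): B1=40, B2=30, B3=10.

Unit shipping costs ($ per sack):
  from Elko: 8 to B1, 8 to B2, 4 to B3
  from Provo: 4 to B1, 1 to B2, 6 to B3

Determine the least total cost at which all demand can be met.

One minimum-cost allocation:
  Elko–B1: 20 × $8 = $160
  Elko–B3: 10 × $4 = $40
  Provo–B1: 20 × $4 = $80
  Provo–B2: 30 × $1 = $30
Total = 160 + 40 + 80 + 30 = $310.

310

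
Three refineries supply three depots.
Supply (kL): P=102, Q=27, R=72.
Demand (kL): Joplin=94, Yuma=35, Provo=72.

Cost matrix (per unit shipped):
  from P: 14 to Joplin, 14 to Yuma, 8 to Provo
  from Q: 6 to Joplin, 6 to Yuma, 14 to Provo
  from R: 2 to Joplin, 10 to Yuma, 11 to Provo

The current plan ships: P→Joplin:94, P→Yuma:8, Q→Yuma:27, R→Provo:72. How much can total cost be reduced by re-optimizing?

Current plan cost = 94·14 + 8·14 + 27·6 + 72·11 = 2382.
Optimal plan:
  P to Yuma: 30 × 14 = 420
  P to Provo: 72 × 8 = 576
  Q to Joplin: 22 × 6 = 132
  Q to Yuma: 5 × 6 = 30
  R to Joplin: 72 × 2 = 144
Optimal cost = 1302.
Saving = 2382 − 1302 = 1080.

1080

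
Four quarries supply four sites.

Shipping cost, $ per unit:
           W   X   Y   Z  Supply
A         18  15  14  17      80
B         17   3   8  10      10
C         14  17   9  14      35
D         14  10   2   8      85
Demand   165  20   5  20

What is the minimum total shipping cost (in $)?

2930

One minimum-cost allocation:
  A->W: 80 × $18 = $1440
  B->X: 10 × $3 = $30
  C->W: 35 × $14 = $490
  D->W: 50 × $14 = $700
  D->X: 10 × $10 = $100
  D->Y: 5 × $2 = $10
  D->Z: 20 × $8 = $160
Total = 1440 + 30 + 490 + 700 + 100 + 10 + 160 = $2930.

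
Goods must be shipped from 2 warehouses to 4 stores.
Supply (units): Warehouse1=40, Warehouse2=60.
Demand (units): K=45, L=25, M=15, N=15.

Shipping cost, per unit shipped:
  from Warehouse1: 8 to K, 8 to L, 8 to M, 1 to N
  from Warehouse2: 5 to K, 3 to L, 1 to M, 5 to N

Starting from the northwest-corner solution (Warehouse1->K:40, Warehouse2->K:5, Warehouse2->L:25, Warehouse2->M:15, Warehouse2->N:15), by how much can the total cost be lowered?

Current plan cost = 40·8 + 5·5 + 25·3 + 15·1 + 15·5 = 510.
Optimal plan:
  Warehouse1->K: 25 × 8 = 200
  Warehouse1->N: 15 × 1 = 15
  Warehouse2->K: 20 × 5 = 100
  Warehouse2->L: 25 × 3 = 75
  Warehouse2->M: 15 × 1 = 15
Optimal cost = 405.
Saving = 510 − 405 = 105.

105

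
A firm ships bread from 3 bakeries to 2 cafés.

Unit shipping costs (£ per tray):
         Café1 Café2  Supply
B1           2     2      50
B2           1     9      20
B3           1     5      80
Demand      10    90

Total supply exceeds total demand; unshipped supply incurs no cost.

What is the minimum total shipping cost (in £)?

310

Optimal allocation:
  B1->Café2: 50 trays
  B3->Café1: 10 trays
  B3->Café2: 40 trays
Total cost = £310.
(Supply check: B1 ships 50; B2 ships 0; B3 ships 50.)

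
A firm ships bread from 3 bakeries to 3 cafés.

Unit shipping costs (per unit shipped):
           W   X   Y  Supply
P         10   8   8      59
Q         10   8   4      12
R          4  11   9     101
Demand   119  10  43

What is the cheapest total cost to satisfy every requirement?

Optimal allocation:
  P→W: 18 × 10 = 180
  P→X: 10 × 8 = 80
  P→Y: 31 × 8 = 248
  Q→Y: 12 × 4 = 48
  R→W: 101 × 4 = 404
Total = 180 + 80 + 248 + 48 + 404 = 960.
(Supply check: P ships 59; Q ships 12; R ships 101.)

960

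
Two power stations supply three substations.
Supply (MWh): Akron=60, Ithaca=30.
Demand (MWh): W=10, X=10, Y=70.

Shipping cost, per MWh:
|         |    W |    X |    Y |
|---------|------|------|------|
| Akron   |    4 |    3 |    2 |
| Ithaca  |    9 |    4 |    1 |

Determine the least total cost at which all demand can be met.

180

Optimal allocation:
  Akron–W: 10 × 4 = 40
  Akron–X: 10 × 3 = 30
  Akron–Y: 40 × 2 = 80
  Ithaca–Y: 30 × 1 = 30
Total = 40 + 30 + 80 + 30 = 180.
(Supply check: Akron ships 60; Ithaca ships 30.)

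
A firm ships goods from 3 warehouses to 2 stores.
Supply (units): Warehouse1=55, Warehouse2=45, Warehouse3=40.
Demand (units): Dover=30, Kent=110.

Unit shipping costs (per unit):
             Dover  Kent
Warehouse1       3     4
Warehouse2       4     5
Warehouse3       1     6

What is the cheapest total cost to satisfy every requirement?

An optimal shipping plan:
  Warehouse1–Kent: 55 × 4 = 220
  Warehouse2–Kent: 45 × 5 = 225
  Warehouse3–Dover: 30 × 1 = 30
  Warehouse3–Kent: 10 × 6 = 60
Total = 220 + 225 + 30 + 60 = 535.

535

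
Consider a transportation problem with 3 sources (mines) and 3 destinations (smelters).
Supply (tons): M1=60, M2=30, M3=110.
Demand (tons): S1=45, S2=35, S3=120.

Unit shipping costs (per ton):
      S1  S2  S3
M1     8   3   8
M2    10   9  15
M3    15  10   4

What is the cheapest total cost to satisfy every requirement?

One minimum-cost allocation:
  M1->S1: 15 × 8 = 120
  M1->S2: 35 × 3 = 105
  M1->S3: 10 × 8 = 80
  M2->S1: 30 × 10 = 300
  M3->S3: 110 × 4 = 440
Total = 120 + 105 + 80 + 300 + 440 = 1045.

1045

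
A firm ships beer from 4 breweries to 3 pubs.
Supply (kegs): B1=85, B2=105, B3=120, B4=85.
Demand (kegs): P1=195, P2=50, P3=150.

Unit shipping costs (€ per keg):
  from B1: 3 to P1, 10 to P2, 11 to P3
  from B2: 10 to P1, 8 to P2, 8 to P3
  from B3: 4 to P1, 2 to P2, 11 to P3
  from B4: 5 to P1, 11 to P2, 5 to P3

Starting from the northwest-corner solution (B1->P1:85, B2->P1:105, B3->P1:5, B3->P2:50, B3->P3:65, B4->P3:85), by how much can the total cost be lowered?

Current plan cost = 85·3 + 105·10 + 5·4 + 50·2 + 65·11 + 85·5 = €2565.
Optimal plan:
  B1->P1: 85 × €3 = €255
  B2->P3: 105 × €8 = €840
  B3->P1: 70 × €4 = €280
  B3->P2: 50 × €2 = €100
  B4->P1: 40 × €5 = €200
  B4->P3: 45 × €5 = €225
Optimal cost = €1900.
Saving = 2565 − 1900 = €665.

665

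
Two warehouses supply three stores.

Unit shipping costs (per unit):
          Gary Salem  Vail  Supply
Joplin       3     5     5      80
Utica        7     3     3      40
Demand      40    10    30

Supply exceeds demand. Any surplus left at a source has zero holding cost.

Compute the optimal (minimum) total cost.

A cheapest plan:
  Joplin->Gary: 40 × 3 = 120
  Utica->Salem: 10 × 3 = 30
  Utica->Vail: 30 × 3 = 90
Total = 120 + 30 + 90 = 240.

240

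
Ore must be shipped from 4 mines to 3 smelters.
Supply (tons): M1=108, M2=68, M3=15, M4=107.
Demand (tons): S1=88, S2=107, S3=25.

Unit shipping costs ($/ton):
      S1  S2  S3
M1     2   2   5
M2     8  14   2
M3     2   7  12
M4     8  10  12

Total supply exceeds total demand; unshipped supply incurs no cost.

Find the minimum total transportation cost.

An optimal shipping plan:
  M1->S1: 1 tons
  M1->S2: 107 tons
  M2->S1: 43 tons
  M2->S3: 25 tons
  M3->S1: 15 tons
  M4->S1: 29 tons
Total cost = $872.

872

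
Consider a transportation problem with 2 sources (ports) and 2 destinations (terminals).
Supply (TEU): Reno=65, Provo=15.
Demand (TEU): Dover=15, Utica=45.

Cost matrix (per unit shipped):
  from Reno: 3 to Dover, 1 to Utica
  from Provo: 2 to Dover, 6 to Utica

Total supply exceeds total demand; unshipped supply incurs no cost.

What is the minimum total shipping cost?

Optimal allocation:
  Reno to Utica: 45 × 1 = 45
  Provo to Dover: 15 × 2 = 30
Total = 45 + 30 = 75.

75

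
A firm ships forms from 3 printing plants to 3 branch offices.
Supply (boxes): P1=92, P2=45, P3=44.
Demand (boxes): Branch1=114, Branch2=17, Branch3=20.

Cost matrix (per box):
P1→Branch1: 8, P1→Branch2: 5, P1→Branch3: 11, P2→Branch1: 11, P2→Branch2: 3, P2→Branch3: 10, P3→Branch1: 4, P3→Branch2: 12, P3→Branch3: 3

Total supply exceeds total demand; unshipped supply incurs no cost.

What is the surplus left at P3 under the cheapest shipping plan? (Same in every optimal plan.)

0

Minimum-cost shipments:
  P1→Branch1: 90 × 8 = 720
  P2→Branch2: 17 × 3 = 51
  P3→Branch1: 24 × 4 = 96
  P3→Branch3: 20 × 3 = 60
Total cost = 927.
P3 ships 44 of its 44, leaving 0.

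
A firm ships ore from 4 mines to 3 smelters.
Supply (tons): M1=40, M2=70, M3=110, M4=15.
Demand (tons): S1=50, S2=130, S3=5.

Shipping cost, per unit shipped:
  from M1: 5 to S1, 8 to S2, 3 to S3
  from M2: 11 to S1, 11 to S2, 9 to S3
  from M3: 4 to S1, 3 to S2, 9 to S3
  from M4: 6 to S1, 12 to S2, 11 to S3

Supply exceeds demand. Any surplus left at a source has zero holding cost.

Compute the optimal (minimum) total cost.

Optimal allocation:
  M1->S1: 35 tons
  M1->S3: 5 tons
  M2->S2: 20 tons
  M3->S2: 110 tons
  M4->S1: 15 tons
Total cost = 830.

830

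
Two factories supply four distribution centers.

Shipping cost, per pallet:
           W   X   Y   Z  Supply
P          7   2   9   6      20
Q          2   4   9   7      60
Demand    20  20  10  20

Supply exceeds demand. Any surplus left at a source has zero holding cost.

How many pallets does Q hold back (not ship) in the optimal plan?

10

Minimum-cost shipments:
  P to X: 20 × 2 = 40
  Q to W: 20 × 2 = 40
  Q to Y: 10 × 9 = 90
  Q to Z: 20 × 7 = 140
Total cost = 310.
Q ships 50 of its 60, leaving 10.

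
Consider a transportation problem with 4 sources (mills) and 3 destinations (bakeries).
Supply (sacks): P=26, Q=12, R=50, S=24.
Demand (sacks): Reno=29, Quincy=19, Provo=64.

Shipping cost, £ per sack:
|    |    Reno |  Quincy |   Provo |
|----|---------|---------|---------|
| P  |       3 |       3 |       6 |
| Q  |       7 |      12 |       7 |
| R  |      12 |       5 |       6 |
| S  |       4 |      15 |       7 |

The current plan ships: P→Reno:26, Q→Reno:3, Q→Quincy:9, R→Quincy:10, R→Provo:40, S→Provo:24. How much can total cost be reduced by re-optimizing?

101

Current plan cost = 26·3 + 3·7 + 9·12 + 10·5 + 40·6 + 24·7 = £665.
Optimal plan:
  P→Reno: 5 × £3 = £15
  P→Quincy: 19 × £3 = £57
  P→Provo: 2 × £6 = £12
  Q→Provo: 12 × £7 = £84
  R→Provo: 50 × £6 = £300
  S→Reno: 24 × £4 = £96
Optimal cost = £564.
Saving = 665 − 564 = £101.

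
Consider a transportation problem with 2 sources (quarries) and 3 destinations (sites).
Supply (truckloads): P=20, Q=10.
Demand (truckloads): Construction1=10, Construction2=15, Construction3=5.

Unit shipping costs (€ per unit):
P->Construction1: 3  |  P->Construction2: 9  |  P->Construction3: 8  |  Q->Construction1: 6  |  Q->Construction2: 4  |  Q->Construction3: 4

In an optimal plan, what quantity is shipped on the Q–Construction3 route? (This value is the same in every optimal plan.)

Solving gives:
  P–Construction1: 10 × €3 = €30
  P–Construction2: 5 × €9 = €45
  P–Construction3: 5 × €8 = €40
  Q–Construction2: 10 × €4 = €40
Total cost = €155.
The route Q→Construction3 is not used.

0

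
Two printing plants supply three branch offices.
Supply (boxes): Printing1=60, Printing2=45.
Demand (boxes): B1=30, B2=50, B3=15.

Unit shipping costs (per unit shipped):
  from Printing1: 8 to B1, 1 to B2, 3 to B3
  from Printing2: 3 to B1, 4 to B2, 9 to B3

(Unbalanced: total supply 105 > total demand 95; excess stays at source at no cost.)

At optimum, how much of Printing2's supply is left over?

10

An optimal plan:
  Printing1->B2: 45 boxes
  Printing1->B3: 15 boxes
  Printing2->B1: 30 boxes
  Printing2->B2: 5 boxes
Total cost = 200.
Printing2 ships 35 of its 45, leaving 10.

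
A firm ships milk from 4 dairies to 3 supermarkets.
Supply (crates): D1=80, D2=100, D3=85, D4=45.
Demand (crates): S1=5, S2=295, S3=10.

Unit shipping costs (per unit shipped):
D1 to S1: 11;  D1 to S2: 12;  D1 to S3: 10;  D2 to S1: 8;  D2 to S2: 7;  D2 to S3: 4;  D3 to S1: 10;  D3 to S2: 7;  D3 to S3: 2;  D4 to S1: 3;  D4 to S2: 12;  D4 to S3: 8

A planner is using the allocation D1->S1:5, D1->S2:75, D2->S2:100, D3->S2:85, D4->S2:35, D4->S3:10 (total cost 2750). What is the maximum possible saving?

Current plan cost = 5·11 + 75·12 + 100·7 + 85·7 + 35·12 + 10·8 = 2750.
Optimal plan:
  D1->S2: 80 × 12 = 960
  D2->S2: 100 × 7 = 700
  D3->S2: 75 × 7 = 525
  D3->S3: 10 × 2 = 20
  D4->S1: 5 × 3 = 15
  D4->S2: 40 × 12 = 480
Optimal cost = 2700.
Saving = 2750 − 2700 = 50.

50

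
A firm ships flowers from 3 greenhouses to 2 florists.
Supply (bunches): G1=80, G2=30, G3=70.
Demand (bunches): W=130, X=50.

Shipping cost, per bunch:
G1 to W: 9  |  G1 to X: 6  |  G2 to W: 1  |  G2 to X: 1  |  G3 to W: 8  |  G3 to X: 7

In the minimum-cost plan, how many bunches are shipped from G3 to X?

0

Optimal shipments:
  G1 to W: 30 × 9 = 270
  G1 to X: 50 × 6 = 300
  G2 to W: 30 × 1 = 30
  G3 to W: 70 × 8 = 560
Total cost = 1160.
The route G3→X is not used.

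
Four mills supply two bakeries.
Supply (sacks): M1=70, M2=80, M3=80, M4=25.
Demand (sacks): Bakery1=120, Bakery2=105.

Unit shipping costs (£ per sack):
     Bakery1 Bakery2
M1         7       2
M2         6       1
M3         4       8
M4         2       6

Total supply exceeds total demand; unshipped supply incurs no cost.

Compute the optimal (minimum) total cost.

605

Optimal allocation:
  M1->Bakery2: 40 × £2 = £80
  M2->Bakery1: 15 × £6 = £90
  M2->Bakery2: 65 × £1 = £65
  M3->Bakery1: 80 × £4 = £320
  M4->Bakery1: 25 × £2 = £50
Total = 80 + 90 + 65 + 320 + 50 = £605.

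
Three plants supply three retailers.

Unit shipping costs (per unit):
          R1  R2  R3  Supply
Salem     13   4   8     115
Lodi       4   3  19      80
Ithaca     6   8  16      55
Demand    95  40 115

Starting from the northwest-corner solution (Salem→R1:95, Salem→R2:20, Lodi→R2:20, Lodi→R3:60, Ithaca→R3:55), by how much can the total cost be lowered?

1865

Current plan cost = 95·13 + 20·4 + 20·3 + 60·19 + 55·16 = 3395.
Optimal plan:
  Salem to R3: 115 × 8 = 920
  Lodi to R1: 40 × 4 = 160
  Lodi to R2: 40 × 3 = 120
  Ithaca to R1: 55 × 6 = 330
Optimal cost = 1530.
Saving = 3395 − 1530 = 1865.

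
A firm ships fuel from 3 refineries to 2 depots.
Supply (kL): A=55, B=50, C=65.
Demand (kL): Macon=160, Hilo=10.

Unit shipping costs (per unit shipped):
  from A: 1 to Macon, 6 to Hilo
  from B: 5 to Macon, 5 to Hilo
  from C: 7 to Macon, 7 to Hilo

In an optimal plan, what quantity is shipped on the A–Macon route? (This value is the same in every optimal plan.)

The minimum-cost plan:
  A->Macon: 55 kL
  B->Macon: 50 kL
  C->Macon: 55 kL
  C->Hilo: 10 kL
Total cost = 760.
So A→Macon carries 55 kL.

55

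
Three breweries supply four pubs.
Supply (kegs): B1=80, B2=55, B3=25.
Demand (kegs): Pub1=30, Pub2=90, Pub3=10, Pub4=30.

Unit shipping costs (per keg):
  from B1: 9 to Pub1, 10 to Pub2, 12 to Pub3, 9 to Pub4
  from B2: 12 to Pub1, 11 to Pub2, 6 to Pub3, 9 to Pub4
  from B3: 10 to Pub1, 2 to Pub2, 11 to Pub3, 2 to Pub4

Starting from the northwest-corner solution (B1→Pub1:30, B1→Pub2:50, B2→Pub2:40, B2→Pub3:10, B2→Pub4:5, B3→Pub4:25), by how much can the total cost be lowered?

50

Current plan cost = 30·9 + 50·10 + 40·11 + 10·6 + 5·9 + 25·2 = 1365.
Optimal plan:
  B1→Pub1: 30 × 9 = 270
  B1→Pub2: 50 × 10 = 500
  B2→Pub2: 15 × 11 = 165
  B2→Pub3: 10 × 6 = 60
  B2→Pub4: 30 × 9 = 270
  B3→Pub2: 25 × 2 = 50
Optimal cost = 1315.
Saving = 1365 − 1315 = 50.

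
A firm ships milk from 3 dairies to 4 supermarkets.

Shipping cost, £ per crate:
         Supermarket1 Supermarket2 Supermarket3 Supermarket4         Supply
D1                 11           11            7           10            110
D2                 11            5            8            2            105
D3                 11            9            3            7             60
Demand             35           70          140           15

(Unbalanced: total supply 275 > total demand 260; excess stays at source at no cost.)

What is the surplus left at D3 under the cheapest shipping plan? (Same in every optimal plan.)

Minimum-cost shipments:
  D1->Supermarket1: 15 × £11 = £165
  D1->Supermarket3: 80 × £7 = £560
  D2->Supermarket1: 20 × £11 = £220
  D2->Supermarket2: 70 × £5 = £350
  D2->Supermarket4: 15 × £2 = £30
  D3->Supermarket3: 60 × £3 = £180
Total cost = £1505.
D3 ships 60 of its 60, leaving 0.

0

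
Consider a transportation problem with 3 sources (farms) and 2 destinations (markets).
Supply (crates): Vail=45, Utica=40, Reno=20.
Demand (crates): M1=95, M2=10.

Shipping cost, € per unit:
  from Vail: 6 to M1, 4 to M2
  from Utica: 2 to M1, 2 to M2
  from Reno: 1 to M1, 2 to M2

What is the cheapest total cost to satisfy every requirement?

An optimal shipping plan:
  Vail→M1: 35 × €6 = €210
  Vail→M2: 10 × €4 = €40
  Utica→M1: 40 × €2 = €80
  Reno→M1: 20 × €1 = €20
Total = 210 + 40 + 80 + 20 = €350.

350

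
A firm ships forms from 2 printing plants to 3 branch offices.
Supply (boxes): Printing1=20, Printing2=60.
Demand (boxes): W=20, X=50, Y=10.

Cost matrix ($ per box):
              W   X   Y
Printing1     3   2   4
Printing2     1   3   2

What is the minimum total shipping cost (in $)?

A cheapest plan:
  Printing1->X: 20 × $2 = $40
  Printing2->W: 20 × $1 = $20
  Printing2->X: 30 × $3 = $90
  Printing2->Y: 10 × $2 = $20
Total = 40 + 20 + 90 + 20 = $170.
(Supply check: Printing1 ships 20; Printing2 ships 60.)

170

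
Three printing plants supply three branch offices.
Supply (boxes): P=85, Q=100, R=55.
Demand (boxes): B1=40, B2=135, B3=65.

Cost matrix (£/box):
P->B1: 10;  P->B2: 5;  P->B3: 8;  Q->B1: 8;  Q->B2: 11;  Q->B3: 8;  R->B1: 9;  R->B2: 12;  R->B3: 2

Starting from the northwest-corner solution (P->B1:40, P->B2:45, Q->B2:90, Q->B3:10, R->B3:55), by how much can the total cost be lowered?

Current plan cost = 40·10 + 45·5 + 90·11 + 10·8 + 55·2 = £1805.
Optimal plan:
  P–B2: 85 boxes
  Q–B1: 40 boxes
  Q–B2: 50 boxes
  Q–B3: 10 boxes
  R–B3: 55 boxes
Optimal cost = £1485.
Saving = 1805 − 1485 = £320.

320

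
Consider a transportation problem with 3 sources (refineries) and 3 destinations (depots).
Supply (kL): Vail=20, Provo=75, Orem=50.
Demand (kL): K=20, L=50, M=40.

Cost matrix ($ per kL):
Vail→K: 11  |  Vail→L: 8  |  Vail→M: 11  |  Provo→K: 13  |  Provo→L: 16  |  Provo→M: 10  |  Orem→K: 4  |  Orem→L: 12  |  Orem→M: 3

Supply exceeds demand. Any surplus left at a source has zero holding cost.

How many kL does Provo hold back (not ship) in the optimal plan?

35

Minimum-cost shipments:
  Vail–L: 20 × $8 = $160
  Provo–L: 30 × $16 = $480
  Provo–M: 10 × $10 = $100
  Orem–K: 20 × $4 = $80
  Orem–M: 30 × $3 = $90
Total cost = $910.
Provo ships 40 of its 75, leaving 35.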